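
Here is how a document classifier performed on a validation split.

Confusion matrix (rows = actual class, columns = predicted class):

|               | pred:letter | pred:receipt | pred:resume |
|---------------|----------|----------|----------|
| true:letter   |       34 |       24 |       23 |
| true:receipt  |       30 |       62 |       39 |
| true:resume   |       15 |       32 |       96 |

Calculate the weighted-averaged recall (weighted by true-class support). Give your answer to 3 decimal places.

Per-class recall (TP/(TP+FN)):
  letter: TP=34, FN=24+23=47 → 34/81 = 0.4198
  receipt: TP=62, FN=30+39=69 → 62/131 = 0.4733
  resume: TP=96, FN=15+32=47 → 96/143 = 0.6713
Weighted-recall = Σ (supportᵢ/N)·recallᵢ with N=355: (81/355)·0.4198 + (131/355)·0.4733 + (143/355)·0.6713 = 0.541

0.541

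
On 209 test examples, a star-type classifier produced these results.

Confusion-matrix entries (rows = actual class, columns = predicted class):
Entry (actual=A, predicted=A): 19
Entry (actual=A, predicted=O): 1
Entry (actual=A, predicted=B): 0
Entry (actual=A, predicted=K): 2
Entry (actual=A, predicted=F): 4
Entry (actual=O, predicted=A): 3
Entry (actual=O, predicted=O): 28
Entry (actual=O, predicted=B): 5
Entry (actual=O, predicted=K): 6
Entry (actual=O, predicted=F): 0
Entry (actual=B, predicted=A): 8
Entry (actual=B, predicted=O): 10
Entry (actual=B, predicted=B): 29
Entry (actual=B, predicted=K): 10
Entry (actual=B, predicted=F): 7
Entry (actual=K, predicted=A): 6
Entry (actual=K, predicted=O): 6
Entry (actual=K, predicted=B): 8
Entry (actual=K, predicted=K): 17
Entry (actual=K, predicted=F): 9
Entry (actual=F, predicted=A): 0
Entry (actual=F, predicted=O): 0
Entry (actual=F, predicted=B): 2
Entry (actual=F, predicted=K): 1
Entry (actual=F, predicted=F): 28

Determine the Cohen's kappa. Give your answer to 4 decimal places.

Observed agreement pₒ = trace/N = 121/209 = 0.57895
Expected agreement pₑ = Σ (rowᵢ·colᵢ)/N² = (26·36 + 42·45 + 64·44 + 46·36 + 31·48)/209² = 0.20114
κ = (pₒ − pₑ)/(1 − pₑ) = (0.57895 − 0.20114)/(1 − 0.20114) = 0.4729

0.4729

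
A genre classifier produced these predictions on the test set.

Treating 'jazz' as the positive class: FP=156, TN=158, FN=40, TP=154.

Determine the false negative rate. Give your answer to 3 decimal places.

0.206

FNR = FN/(FN+TP) = 40/(40+154) = 0.206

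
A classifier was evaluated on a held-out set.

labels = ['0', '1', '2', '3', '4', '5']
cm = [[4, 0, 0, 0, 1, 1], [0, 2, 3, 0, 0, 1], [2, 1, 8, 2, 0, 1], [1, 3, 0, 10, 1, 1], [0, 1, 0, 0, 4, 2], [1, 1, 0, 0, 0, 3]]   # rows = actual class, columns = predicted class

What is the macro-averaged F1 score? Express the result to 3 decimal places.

0.543

Per-class F1 score (2·TP/(2·TP+FP+FN)):
  0: TP=4, FP=0+2+1+0+1=4, FN=0+0+0+1+1=2 → 8/14 = 0.5714
  1: TP=2, FP=0+1+3+1+1=6, FN=0+3+0+0+1=4 → 4/14 = 0.2857
  2: TP=8, FP=0+3+0+0+0=3, FN=2+1+2+0+1=6 → 16/25 = 0.6400
  3: TP=10, FP=0+0+2+0+0=2, FN=1+3+0+1+1=6 → 20/28 = 0.7143
  4: TP=4, FP=1+0+0+1+0=2, FN=0+1+0+0+2=3 → 8/13 = 0.6154
  5: TP=3, FP=1+1+1+1+2=6, FN=1+1+0+0+0=2 → 6/14 = 0.4286
Macro-F1 score = mean = (0.5714 + 0.2857 + 0.6400 + 0.7143 + 0.6154 + 0.4286) / 6 = 0.543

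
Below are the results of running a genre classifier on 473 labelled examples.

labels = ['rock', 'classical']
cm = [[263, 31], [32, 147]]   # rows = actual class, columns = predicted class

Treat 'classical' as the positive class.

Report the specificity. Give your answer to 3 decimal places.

Specificity = TN/(TN+FP) = 263/(263+31) = 0.895

0.895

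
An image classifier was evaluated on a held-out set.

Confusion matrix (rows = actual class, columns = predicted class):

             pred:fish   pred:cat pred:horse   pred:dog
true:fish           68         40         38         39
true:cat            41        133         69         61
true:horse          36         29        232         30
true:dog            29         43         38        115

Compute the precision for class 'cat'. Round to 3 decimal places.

0.543

Take TP from the diagonal, FP from the rest of the 'cat' prediction marginal, FN from the rest of the 'cat' actual marginal.
precision = TP/(TP+FP).
cat: TP=133, FP=40+29+43=112 → 133/245 = 0.5429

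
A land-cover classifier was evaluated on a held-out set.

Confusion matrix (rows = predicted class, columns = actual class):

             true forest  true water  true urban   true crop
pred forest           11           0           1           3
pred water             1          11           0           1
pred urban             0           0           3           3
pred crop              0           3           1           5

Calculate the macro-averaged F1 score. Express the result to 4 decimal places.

0.6628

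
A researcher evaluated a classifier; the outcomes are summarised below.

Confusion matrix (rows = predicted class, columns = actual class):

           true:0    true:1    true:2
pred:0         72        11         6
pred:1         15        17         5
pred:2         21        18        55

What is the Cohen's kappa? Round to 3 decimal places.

Observed agreement pₒ = trace/N = 144/220 = 0.6545
Expected agreement pₑ = Σ (rowᵢ·colᵢ)/N² = (108·89 + 46·37 + 66·94)/220² = 0.3619
κ = (pₒ − pₑ)/(1 − pₑ) = (0.6545 − 0.3619)/(1 − 0.3619) = 0.459

0.459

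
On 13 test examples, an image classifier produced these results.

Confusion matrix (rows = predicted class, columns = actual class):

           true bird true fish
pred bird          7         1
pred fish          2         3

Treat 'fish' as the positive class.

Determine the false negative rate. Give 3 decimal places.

0.250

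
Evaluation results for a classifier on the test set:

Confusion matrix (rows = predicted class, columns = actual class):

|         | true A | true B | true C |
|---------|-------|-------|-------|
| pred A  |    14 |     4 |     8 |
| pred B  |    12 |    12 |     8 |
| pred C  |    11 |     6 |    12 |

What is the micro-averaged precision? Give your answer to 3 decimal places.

Micro-averaging pools counts across classes: ΣTP=38, ΣFP=49, ΣFN=49.
Micro-precision = TP/(TP+FP) on pooled counts = 0.437 (equals overall accuracy in single-label multiclass).

0.437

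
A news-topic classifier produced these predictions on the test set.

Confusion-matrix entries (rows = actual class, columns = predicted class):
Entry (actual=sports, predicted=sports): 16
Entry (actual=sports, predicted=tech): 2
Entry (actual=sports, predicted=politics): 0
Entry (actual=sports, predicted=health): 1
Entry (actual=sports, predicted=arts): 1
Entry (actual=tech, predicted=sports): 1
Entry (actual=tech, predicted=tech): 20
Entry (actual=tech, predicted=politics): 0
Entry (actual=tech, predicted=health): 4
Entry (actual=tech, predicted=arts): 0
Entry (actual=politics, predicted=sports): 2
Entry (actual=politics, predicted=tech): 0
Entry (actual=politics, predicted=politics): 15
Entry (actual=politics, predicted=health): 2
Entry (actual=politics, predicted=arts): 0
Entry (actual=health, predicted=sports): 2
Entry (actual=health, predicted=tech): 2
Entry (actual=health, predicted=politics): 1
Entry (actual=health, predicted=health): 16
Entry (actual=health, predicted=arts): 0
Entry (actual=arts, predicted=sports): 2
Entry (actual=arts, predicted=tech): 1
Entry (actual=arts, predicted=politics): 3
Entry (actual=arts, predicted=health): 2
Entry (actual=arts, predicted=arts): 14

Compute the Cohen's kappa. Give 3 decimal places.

Observed agreement pₒ = trace/N = 81/107 = 0.7570
Expected agreement pₑ = Σ (rowᵢ·colᵢ)/N² = (20·23 + 25·25 + 19·19 + 21·25 + 22·15)/107² = 0.2010
κ = (pₒ − pₑ)/(1 − pₑ) = (0.7570 − 0.2010)/(1 − 0.2010) = 0.696

0.696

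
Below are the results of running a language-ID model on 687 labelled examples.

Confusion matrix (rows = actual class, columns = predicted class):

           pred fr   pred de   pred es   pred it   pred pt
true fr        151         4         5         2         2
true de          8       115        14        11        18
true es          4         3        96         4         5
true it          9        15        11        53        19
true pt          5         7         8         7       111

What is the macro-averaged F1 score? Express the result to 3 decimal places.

0.748

Per-class F1 score (2·TP/(2·TP+FP+FN)):
  fr: TP=151, FP=8+4+9+5=26, FN=4+5+2+2=13 → 302/341 = 0.8856
  de: TP=115, FP=4+3+15+7=29, FN=8+14+11+18=51 → 230/310 = 0.7419
  es: TP=96, FP=5+14+11+8=38, FN=4+3+4+5=16 → 192/246 = 0.7805
  it: TP=53, FP=2+11+4+7=24, FN=9+15+11+19=54 → 106/184 = 0.5761
  pt: TP=111, FP=2+18+5+19=44, FN=5+7+8+7=27 → 222/293 = 0.7577
Macro-F1 score = mean = (0.8856 + 0.7419 + 0.7805 + 0.5761 + 0.7577) / 5 = 0.748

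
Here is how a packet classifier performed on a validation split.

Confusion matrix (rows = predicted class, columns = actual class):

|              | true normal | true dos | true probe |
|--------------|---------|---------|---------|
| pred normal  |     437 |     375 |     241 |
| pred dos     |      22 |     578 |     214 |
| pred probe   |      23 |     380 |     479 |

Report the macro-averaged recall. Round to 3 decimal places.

0.618

Per-class recall (TP/(TP+FN)):
  normal: TP=437, FN=22+23=45 → 437/482 = 0.9066
  dos: TP=578, FN=375+380=755 → 578/1333 = 0.4336
  probe: TP=479, FN=241+214=455 → 479/934 = 0.5128
Macro-recall = mean = (0.9066 + 0.4336 + 0.5128) / 3 = 0.618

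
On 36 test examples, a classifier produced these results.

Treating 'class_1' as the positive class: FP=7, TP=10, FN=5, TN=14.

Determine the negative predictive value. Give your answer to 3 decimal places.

NPV = TN/(TN+FN) = 14/(14+5) = 0.737

0.737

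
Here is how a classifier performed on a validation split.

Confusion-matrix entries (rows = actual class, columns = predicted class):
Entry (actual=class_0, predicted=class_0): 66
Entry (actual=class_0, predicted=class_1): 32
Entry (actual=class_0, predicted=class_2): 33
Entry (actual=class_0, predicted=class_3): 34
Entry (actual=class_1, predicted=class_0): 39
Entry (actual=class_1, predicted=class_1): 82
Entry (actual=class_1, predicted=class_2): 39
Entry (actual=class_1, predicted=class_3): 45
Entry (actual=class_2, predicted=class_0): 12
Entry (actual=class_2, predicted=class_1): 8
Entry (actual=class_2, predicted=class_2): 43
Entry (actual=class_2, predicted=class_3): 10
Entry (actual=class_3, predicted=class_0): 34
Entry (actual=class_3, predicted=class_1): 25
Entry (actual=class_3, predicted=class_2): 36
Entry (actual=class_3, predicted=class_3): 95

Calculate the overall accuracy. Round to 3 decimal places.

0.452

Accuracy = trace / total = (66+82+43+95=286) / 633 = 286/633 = 0.452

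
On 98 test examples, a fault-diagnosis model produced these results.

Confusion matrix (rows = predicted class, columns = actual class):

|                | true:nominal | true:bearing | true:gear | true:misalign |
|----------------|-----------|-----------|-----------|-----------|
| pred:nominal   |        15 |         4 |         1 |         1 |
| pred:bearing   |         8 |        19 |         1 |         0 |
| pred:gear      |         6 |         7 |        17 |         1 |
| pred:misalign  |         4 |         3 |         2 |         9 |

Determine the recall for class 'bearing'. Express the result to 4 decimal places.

0.5758

One-vs-rest for 'bearing': TP = diagonal; FP = other classes predicted 'bearing'; FN = 'bearing' predicted as other.
recall = TP/(TP+FN).
bearing: TP=19, FN=4+7+3=14 → 19/33 = 0.57576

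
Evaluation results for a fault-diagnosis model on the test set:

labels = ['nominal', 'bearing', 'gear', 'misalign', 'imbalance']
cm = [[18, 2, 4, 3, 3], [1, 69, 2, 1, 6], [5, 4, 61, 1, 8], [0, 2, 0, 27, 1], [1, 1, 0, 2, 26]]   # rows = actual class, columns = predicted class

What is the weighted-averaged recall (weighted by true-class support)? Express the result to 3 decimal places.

0.810

Per-class recall (TP/(TP+FN)):
  nominal: TP=18, FN=2+4+3+3=12 → 18/30 = 0.6000
  bearing: TP=69, FN=1+2+1+6=10 → 69/79 = 0.8734
  gear: TP=61, FN=5+4+1+8=18 → 61/79 = 0.7722
  misalign: TP=27, FN=0+2+0+1=3 → 27/30 = 0.9000
  imbalance: TP=26, FN=1+1+0+2=4 → 26/30 = 0.8667
Weighted-recall = Σ (supportᵢ/N)·recallᵢ with N=248: (30/248)·0.6000 + (79/248)·0.8734 + (79/248)·0.7722 + (30/248)·0.9000 + (30/248)·0.8667 = 0.810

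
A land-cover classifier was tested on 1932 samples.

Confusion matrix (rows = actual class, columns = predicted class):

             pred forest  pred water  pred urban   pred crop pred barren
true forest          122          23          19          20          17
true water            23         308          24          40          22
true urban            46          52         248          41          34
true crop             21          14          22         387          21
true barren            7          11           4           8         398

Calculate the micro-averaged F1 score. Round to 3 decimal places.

Micro-averaging pools counts across classes: ΣTP=1463, ΣFP=469, ΣFN=469.
Micro-F1 score = 2·TP/(2·TP+FP+FN) on pooled counts = 0.757 (equals overall accuracy in single-label multiclass).

0.757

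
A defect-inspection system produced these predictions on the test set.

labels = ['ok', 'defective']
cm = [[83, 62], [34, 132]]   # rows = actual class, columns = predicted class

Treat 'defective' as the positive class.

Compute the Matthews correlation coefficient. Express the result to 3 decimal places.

MCC = (TP·TN − FP·FN) / √((TP+FP)(TP+FN)(TN+FP)(TN+FN))
Numerator = 132·83 − 62·34 = 8848
Denominator = √(194·166·145·117) = √546340860 = 23373.9355
MCC = 8848 / 23373.9355 = 0.379

0.379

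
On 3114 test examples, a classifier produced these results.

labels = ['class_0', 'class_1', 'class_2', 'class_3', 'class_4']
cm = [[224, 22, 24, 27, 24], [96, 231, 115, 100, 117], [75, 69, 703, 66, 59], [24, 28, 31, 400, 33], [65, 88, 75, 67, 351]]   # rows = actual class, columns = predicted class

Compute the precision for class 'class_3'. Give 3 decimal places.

Take TP from the diagonal, FP from the rest of the 'class_3' prediction marginal, FN from the rest of the 'class_3' actual marginal.
precision = TP/(TP+FP).
class_3: TP=400, FP=27+100+66+67=260 → 400/660 = 0.6061

0.606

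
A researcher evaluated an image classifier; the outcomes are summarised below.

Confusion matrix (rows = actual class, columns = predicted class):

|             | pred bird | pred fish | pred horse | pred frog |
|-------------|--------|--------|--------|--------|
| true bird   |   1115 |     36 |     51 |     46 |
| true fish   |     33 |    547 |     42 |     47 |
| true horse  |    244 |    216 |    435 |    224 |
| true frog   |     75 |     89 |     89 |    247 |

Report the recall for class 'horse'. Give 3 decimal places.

0.389

Treat 'horse' as positive and all other classes as negative.
recall = TP/(TP+FN).
horse: TP=435, FN=244+216+224=684 → 435/1119 = 0.3887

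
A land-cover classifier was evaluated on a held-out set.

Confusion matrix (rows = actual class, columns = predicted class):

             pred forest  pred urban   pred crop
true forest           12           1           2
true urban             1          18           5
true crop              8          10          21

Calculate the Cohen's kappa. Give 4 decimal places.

Observed agreement pₒ = trace/N = 51/78 = 0.65385
Expected agreement pₑ = Σ (rowᵢ·colᵢ)/N² = (15·21 + 24·29 + 39·28)/78² = 0.34566
κ = (pₒ − pₑ)/(1 − pₑ) = (0.65385 − 0.34566)/(1 − 0.34566) = 0.4710

0.4710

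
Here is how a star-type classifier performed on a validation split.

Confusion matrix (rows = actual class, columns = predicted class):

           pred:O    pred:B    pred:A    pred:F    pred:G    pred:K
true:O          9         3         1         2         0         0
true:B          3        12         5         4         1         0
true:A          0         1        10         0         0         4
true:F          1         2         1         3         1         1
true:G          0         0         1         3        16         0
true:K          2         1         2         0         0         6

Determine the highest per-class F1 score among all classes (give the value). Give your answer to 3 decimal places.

0.842

Per-class F1 score (2·TP/(2·TP+FP+FN)):
  O: TP=9, FP=3+0+1+0+2=6, FN=3+1+2+0+0=6 → 18/30 = 0.6000
  B: TP=12, FP=3+1+2+0+1=7, FN=3+5+4+1+0=13 → 24/44 = 0.5455
  A: TP=10, FP=1+5+1+1+2=10, FN=0+1+0+0+4=5 → 20/35 = 0.5714
  F: TP=3, FP=2+4+0+3+0=9, FN=1+2+1+1+1=6 → 6/21 = 0.2857
  G: TP=16, FP=0+1+0+1+0=2, FN=0+0+1+3+0=4 → 32/38 = 0.8421
  K: TP=6, FP=0+0+4+1+0=5, FN=2+1+2+0+0=5 → 12/22 = 0.5455
Highest is class 'G' with F1 score = 0.842.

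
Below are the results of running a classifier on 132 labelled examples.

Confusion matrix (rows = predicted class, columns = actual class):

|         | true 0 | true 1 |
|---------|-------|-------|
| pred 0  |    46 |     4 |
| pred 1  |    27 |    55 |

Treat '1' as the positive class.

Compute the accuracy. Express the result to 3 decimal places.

Accuracy = (TP+TN)/N = (55+46)/132 = 0.765

0.765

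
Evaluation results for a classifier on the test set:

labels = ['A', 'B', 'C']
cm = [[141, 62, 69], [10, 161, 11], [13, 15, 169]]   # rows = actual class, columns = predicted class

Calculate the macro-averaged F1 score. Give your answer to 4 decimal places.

Per-class F1 score (2·TP/(2·TP+FP+FN)):
  A: TP=141, FP=10+13=23, FN=62+69=131 → 282/436 = 0.64679
  B: TP=161, FP=62+15=77, FN=10+11=21 → 322/420 = 0.76667
  C: TP=169, FP=69+11=80, FN=13+15=28 → 338/446 = 0.75785
Macro-F1 score = mean = (0.64679 + 0.76667 + 0.75785) / 3 = 0.7238

0.7238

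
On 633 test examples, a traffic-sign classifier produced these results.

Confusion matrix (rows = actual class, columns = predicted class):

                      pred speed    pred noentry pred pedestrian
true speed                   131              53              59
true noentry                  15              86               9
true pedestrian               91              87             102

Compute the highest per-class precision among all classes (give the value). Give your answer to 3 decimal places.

Per-class precision (TP/(TP+FP)):
  speed: TP=131, FP=15+91=106 → 131/237 = 0.5527
  noentry: TP=86, FP=53+87=140 → 86/226 = 0.3805
  pedestrian: TP=102, FP=59+9=68 → 102/170 = 0.6000
Highest is class 'pedestrian' with precision = 0.600.

0.600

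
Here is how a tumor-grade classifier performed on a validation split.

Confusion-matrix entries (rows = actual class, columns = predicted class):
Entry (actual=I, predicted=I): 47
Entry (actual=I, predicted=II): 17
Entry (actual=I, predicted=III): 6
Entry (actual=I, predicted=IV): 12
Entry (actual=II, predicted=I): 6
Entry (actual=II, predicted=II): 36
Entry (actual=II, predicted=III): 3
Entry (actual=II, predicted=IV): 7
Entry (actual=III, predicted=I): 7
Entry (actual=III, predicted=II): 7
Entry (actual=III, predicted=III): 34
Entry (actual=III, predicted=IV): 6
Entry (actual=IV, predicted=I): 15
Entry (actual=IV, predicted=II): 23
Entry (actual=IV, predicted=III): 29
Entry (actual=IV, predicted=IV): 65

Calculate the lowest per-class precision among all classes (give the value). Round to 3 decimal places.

0.434

Per-class precision (TP/(TP+FP)):
  I: TP=47, FP=6+7+15=28 → 47/75 = 0.6267
  II: TP=36, FP=17+7+23=47 → 36/83 = 0.4337
  III: TP=34, FP=6+3+29=38 → 34/72 = 0.4722
  IV: TP=65, FP=12+7+6=25 → 65/90 = 0.7222
Lowest is class 'II' with precision = 0.434.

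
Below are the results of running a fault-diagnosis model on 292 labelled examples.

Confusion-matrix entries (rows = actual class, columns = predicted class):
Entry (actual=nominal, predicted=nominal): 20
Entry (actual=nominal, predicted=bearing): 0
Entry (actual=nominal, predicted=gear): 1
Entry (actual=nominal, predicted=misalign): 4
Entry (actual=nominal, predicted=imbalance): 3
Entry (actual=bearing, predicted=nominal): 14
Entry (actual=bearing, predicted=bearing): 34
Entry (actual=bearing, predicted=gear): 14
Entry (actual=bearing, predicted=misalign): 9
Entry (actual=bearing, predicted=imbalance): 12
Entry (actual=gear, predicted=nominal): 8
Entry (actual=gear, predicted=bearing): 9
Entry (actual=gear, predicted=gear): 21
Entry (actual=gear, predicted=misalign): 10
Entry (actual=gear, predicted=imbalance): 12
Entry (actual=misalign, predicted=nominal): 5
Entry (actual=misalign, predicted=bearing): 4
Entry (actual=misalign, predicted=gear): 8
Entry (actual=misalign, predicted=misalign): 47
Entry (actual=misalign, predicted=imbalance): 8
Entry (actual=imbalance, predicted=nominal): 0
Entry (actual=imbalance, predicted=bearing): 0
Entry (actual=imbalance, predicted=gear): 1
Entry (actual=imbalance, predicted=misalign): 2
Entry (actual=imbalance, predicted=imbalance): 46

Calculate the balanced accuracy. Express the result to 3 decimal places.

0.613

Balanced accuracy = mean of per-class recall.
  nominal: recall = 20/28 = 0.7143
  bearing: recall = 34/83 = 0.4096
  gear: recall = 21/60 = 0.3500
  misalign: recall = 47/72 = 0.6528
  imbalance: recall = 46/49 = 0.9388
Mean = (0.7143 + 0.4096 + 0.3500 + 0.6528 + 0.9388) / 5 = 0.613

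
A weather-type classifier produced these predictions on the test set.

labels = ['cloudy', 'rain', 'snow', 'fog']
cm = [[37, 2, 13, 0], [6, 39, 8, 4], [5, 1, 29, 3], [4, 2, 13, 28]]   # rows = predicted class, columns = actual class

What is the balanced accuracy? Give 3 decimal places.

0.715

Balanced accuracy = mean of per-class recall.
  cloudy: recall = 37/52 = 0.7115
  rain: recall = 39/44 = 0.8864
  snow: recall = 29/63 = 0.4603
  fog: recall = 28/35 = 0.8000
Mean = (0.7115 + 0.8864 + 0.4603 + 0.8000) / 4 = 0.715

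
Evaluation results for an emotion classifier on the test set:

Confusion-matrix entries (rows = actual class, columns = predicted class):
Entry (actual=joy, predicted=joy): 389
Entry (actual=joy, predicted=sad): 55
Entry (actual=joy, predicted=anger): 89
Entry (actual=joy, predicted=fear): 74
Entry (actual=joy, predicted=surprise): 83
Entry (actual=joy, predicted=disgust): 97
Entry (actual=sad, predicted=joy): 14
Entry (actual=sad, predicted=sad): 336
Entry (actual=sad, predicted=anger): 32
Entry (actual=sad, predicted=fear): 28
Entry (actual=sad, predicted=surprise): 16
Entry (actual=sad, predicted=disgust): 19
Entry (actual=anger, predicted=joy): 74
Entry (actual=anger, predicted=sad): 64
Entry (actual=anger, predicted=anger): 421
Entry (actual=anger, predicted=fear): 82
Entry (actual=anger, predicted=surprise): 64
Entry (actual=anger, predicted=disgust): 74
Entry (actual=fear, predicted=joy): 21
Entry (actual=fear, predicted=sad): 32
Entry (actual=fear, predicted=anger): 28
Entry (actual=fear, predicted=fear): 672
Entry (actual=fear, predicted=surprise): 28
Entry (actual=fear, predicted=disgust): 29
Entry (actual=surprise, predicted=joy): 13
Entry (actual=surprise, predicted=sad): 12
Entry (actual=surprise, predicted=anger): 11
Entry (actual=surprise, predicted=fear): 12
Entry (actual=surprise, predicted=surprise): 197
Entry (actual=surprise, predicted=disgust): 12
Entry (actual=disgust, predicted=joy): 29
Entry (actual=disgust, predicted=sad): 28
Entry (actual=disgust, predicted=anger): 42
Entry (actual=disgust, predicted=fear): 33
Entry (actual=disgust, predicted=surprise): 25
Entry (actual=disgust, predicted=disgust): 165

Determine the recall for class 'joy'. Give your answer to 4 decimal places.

0.4943

Take TP from the diagonal, FP from the rest of the 'joy' prediction marginal, FN from the rest of the 'joy' actual marginal.
recall = TP/(TP+FN).
joy: TP=389, FN=55+89+74+83+97=398 → 389/787 = 0.49428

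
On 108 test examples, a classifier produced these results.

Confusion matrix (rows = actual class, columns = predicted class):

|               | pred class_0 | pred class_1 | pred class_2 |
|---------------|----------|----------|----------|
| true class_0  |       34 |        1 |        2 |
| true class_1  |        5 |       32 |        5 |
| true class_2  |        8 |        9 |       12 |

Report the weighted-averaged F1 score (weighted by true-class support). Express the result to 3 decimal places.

Per-class F1 score (2·TP/(2·TP+FP+FN)):
  class_0: TP=34, FP=5+8=13, FN=1+2=3 → 68/84 = 0.8095
  class_1: TP=32, FP=1+9=10, FN=5+5=10 → 64/84 = 0.7619
  class_2: TP=12, FP=2+5=7, FN=8+9=17 → 24/48 = 0.5000
Weighted-F1 score = Σ (supportᵢ/N)·F1 scoreᵢ with N=108: (37/108)·0.8095 + (42/108)·0.7619 + (29/108)·0.5000 = 0.708

0.708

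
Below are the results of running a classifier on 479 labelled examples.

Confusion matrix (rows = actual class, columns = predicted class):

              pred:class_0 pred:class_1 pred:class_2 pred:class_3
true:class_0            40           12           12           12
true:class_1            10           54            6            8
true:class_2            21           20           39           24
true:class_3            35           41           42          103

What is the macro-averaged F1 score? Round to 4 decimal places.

Per-class F1 score (2·TP/(2·TP+FP+FN)):
  class_0: TP=40, FP=10+21+35=66, FN=12+12+12=36 → 80/182 = 0.43956
  class_1: TP=54, FP=12+20+41=73, FN=10+6+8=24 → 108/205 = 0.52683
  class_2: TP=39, FP=12+6+42=60, FN=21+20+24=65 → 78/203 = 0.38424
  class_3: TP=103, FP=12+8+24=44, FN=35+41+42=118 → 206/368 = 0.55978
Macro-F1 score = mean = (0.43956 + 0.52683 + 0.38424 + 0.55978) / 4 = 0.4776

0.4776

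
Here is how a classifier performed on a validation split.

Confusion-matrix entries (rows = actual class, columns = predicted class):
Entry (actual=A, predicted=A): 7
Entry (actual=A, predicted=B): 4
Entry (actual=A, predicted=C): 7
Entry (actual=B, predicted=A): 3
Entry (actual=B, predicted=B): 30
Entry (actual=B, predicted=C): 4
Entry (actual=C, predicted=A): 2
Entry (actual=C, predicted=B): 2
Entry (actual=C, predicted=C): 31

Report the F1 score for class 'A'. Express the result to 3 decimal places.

F1 score = 2·TP/(2·TP+FP+FN).
A: TP=7, FP=3+2=5, FN=4+7=11 → 14/30 = 0.4667

0.467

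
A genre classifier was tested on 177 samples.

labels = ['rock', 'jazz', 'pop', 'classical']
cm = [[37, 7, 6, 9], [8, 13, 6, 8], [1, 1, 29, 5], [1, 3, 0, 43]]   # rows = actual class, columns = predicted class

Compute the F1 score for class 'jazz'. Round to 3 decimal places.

F1 score = 2·TP/(2·TP+FP+FN).
jazz: TP=13, FP=7+1+3=11, FN=8+6+8=22 → 26/59 = 0.4407

0.441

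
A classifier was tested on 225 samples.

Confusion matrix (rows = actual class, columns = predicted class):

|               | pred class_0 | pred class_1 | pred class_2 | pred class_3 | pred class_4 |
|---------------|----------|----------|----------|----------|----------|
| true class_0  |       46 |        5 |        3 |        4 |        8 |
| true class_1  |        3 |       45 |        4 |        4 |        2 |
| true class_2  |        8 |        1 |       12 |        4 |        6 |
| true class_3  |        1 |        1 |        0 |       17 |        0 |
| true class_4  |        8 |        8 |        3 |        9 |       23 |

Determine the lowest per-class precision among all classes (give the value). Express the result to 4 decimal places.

0.4474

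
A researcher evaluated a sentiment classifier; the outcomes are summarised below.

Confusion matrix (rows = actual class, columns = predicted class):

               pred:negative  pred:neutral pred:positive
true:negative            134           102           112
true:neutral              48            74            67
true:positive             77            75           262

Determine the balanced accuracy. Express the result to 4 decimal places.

0.4698

Balanced accuracy = mean of per-class recall.
  negative: recall = 134/348 = 0.38506
  neutral: recall = 74/189 = 0.39153
  positive: recall = 262/414 = 0.63285
Mean = (0.38506 + 0.39153 + 0.63285) / 3 = 0.4698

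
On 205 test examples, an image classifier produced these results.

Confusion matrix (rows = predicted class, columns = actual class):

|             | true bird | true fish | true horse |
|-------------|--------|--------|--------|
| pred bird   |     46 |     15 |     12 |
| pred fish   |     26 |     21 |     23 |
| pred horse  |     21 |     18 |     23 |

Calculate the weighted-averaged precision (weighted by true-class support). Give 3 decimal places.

Per-class precision (TP/(TP+FP)):
  bird: TP=46, FP=15+12=27 → 46/73 = 0.6301
  fish: TP=21, FP=26+23=49 → 21/70 = 0.3000
  horse: TP=23, FP=21+18=39 → 23/62 = 0.3710
Weighted-precision = Σ (supportᵢ/N)·precisionᵢ with N=205: (93/205)·0.6301 + (54/205)·0.3000 + (58/205)·0.3710 = 0.470

0.470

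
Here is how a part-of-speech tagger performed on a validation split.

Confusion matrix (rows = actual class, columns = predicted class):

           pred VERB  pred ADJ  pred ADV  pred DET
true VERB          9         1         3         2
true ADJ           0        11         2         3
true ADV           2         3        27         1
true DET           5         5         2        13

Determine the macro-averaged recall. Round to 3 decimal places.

0.656

Per-class recall (TP/(TP+FN)):
  VERB: TP=9, FN=1+3+2=6 → 9/15 = 0.6000
  ADJ: TP=11, FN=0+2+3=5 → 11/16 = 0.6875
  ADV: TP=27, FN=2+3+1=6 → 27/33 = 0.8182
  DET: TP=13, FN=5+5+2=12 → 13/25 = 0.5200
Macro-recall = mean = (0.6000 + 0.6875 + 0.8182 + 0.5200) / 4 = 0.656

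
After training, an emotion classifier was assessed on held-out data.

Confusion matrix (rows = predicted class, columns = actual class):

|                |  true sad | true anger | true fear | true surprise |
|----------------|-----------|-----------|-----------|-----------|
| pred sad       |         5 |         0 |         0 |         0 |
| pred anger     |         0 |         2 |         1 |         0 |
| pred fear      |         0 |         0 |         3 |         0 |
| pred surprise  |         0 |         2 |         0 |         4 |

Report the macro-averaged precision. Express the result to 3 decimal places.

0.833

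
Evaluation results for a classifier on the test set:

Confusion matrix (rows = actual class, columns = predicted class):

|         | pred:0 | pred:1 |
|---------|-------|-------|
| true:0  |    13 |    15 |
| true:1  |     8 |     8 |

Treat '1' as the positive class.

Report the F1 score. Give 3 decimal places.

0.410

Precision = TP/(TP+FP) = 8/23 = 0.3478
Recall = TP/(TP+FN) = 8/16 = 0.5000
F1 = 2·TP/(2·TP+FP+FN) = 16/39 = 0.410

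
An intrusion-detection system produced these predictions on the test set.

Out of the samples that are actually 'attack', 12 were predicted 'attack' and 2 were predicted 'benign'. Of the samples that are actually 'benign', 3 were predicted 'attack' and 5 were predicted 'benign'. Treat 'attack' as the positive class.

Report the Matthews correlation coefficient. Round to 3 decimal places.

MCC = (TP·TN − FP·FN) / √((TP+FP)(TP+FN)(TN+FP)(TN+FN))
Numerator = 12·5 − 3·2 = 54
Denominator = √(15·14·8·7) = √11760 = 108.4435
MCC = 54 / 108.4435 = 0.498

0.498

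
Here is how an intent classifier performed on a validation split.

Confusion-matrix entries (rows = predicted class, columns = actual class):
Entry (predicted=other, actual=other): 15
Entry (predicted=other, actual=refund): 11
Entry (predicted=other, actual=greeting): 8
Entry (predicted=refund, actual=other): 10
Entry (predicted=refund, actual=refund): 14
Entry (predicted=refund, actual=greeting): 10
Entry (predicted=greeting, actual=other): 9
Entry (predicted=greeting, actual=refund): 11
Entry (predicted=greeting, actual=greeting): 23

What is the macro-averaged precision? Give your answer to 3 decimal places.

0.463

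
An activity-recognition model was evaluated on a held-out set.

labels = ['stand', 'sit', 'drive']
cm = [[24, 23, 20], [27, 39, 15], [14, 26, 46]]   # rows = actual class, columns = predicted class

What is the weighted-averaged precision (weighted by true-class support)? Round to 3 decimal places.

0.468

Per-class precision (TP/(TP+FP)):
  stand: TP=24, FP=27+14=41 → 24/65 = 0.3692
  sit: TP=39, FP=23+26=49 → 39/88 = 0.4432
  drive: TP=46, FP=20+15=35 → 46/81 = 0.5679
Weighted-precision = Σ (supportᵢ/N)·precisionᵢ with N=234: (67/234)·0.3692 + (81/234)·0.4432 + (86/234)·0.5679 = 0.468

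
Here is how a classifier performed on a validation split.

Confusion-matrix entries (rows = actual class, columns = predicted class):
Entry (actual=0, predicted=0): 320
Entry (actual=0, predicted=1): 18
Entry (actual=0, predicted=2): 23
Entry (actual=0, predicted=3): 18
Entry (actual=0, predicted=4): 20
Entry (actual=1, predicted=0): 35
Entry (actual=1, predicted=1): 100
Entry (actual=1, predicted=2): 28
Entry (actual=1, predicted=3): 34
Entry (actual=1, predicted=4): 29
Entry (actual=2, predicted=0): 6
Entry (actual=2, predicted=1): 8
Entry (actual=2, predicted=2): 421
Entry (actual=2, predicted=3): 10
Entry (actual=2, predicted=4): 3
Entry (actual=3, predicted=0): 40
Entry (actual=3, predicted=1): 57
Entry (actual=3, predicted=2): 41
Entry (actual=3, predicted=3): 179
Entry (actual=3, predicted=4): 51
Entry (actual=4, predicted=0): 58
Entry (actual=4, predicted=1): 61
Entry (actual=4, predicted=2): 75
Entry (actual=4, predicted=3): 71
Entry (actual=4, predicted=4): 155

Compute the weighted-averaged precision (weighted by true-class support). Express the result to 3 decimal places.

0.621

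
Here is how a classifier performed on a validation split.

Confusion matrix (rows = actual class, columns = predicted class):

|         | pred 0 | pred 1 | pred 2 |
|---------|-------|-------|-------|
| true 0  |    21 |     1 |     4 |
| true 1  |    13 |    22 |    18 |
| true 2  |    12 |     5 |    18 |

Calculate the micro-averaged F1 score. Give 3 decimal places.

0.535

Micro-averaging pools counts across classes: ΣTP=61, ΣFP=53, ΣFN=53.
Micro-F1 score = 2·TP/(2·TP+FP+FN) on pooled counts = 0.535 (equals overall accuracy in single-label multiclass).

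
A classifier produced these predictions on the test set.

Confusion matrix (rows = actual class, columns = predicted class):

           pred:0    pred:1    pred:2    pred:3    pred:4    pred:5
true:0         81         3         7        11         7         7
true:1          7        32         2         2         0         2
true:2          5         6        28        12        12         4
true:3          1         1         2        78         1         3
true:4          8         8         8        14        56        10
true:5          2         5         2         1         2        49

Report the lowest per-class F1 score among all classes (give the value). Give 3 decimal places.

0.483

Per-class F1 score (2·TP/(2·TP+FP+FN)):
  0: TP=81, FP=7+5+1+8+2=23, FN=3+7+11+7+7=35 → 162/220 = 0.7364
  1: TP=32, FP=3+6+1+8+5=23, FN=7+2+2+0+2=13 → 64/100 = 0.6400
  2: TP=28, FP=7+2+2+8+2=21, FN=5+6+12+12+4=39 → 56/116 = 0.4828
  3: TP=78, FP=11+2+12+14+1=40, FN=1+1+2+1+3=8 → 156/204 = 0.7647
  4: TP=56, FP=7+0+12+1+2=22, FN=8+8+8+14+10=48 → 112/182 = 0.6154
  5: TP=49, FP=7+2+4+3+10=26, FN=2+5+2+1+2=12 → 98/136 = 0.7206
Lowest is class '2' with F1 score = 0.483.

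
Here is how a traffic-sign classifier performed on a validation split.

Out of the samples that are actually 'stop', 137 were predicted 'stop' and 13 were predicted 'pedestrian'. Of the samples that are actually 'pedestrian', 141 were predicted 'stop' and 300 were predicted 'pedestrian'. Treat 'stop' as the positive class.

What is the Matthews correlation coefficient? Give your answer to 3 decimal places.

MCC = (TP·TN − FP·FN) / √((TP+FP)(TP+FN)(TN+FP)(TN+FN))
Numerator = 137·300 − 141·13 = 39267
Denominator = √(278·150·441·313) = √5755976100 = 75868.1494
MCC = 39267 / 75868.1494 = 0.518

0.518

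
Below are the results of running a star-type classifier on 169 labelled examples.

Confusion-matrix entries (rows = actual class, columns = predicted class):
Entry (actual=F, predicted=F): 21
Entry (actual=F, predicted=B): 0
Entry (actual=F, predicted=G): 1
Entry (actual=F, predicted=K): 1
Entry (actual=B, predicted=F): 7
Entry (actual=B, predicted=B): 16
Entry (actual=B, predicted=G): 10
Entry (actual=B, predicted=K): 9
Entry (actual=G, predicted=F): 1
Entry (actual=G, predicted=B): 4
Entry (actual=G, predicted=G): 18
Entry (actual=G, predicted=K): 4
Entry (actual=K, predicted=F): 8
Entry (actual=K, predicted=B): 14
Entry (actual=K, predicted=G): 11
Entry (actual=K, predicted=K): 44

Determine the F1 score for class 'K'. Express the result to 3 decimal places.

0.652

One-vs-rest for 'K': TP = diagonal; FP = other classes predicted 'K'; FN = 'K' predicted as other.
F1 score = 2·TP/(2·TP+FP+FN).
K: TP=44, FP=1+9+4=14, FN=8+14+11=33 → 88/135 = 0.6519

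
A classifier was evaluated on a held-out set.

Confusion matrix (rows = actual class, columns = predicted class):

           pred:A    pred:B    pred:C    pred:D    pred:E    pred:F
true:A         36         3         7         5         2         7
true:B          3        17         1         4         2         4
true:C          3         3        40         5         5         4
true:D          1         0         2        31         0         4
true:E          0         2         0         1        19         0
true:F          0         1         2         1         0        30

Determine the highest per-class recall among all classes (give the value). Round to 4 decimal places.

0.8824

Per-class recall (TP/(TP+FN)):
  A: TP=36, FN=3+7+5+2+7=24 → 36/60 = 0.60000
  B: TP=17, FN=3+1+4+2+4=14 → 17/31 = 0.54839
  C: TP=40, FN=3+3+5+5+4=20 → 40/60 = 0.66667
  D: TP=31, FN=1+0+2+0+4=7 → 31/38 = 0.81579
  E: TP=19, FN=0+2+0+1+0=3 → 19/22 = 0.86364
  F: TP=30, FN=0+1+2+1+0=4 → 30/34 = 0.88235
Highest is class 'F' with recall = 0.8824.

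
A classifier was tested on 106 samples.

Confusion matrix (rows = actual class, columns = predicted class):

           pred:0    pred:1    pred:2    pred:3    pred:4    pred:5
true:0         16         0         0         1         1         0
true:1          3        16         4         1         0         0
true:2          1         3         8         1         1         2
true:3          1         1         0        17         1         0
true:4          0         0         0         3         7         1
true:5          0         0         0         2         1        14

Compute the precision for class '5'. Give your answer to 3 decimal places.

precision = TP/(TP+FP).
5: TP=14, FP=0+0+2+0+1=3 → 14/17 = 0.8235

0.824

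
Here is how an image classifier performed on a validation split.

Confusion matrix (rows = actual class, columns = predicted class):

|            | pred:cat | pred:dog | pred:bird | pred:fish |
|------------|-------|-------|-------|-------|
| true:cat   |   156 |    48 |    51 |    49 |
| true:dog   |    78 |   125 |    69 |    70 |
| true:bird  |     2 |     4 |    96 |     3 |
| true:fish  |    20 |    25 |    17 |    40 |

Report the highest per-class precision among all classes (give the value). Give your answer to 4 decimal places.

Per-class precision (TP/(TP+FP)):
  cat: TP=156, FP=78+2+20=100 → 156/256 = 0.60938
  dog: TP=125, FP=48+4+25=77 → 125/202 = 0.61881
  bird: TP=96, FP=51+69+17=137 → 96/233 = 0.41202
  fish: TP=40, FP=49+70+3=122 → 40/162 = 0.24691
Highest is class 'dog' with precision = 0.6188.

0.6188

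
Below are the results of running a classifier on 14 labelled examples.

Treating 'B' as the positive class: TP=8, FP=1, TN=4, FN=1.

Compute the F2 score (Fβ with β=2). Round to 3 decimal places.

0.889

Fβ = (1+β²)·TP / ((1+β²)·TP + β²·FN + FP), with β²=4
= 5·8 / (5·8 + 4·1 + 1) = 0.889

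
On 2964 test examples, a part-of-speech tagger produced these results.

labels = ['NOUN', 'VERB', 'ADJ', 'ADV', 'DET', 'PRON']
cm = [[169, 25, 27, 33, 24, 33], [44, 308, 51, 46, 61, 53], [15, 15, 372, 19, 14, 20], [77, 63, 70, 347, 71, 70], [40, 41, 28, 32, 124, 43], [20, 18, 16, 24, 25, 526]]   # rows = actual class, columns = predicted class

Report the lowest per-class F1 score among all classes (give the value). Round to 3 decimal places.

0.396

Per-class F1 score (2·TP/(2·TP+FP+FN)):
  NOUN: TP=169, FP=44+15+77+40+20=196, FN=25+27+33+24+33=142 → 338/676 = 0.5000
  VERB: TP=308, FP=25+15+63+41+18=162, FN=44+51+46+61+53=255 → 616/1033 = 0.5963
  ADJ: TP=372, FP=27+51+70+28+16=192, FN=15+15+19+14+20=83 → 744/1019 = 0.7301
  ADV: TP=347, FP=33+46+19+32+24=154, FN=77+63+70+71+70=351 → 694/1199 = 0.5788
  DET: TP=124, FP=24+61+14+71+25=195, FN=40+41+28+32+43=184 → 248/627 = 0.3955
  PRON: TP=526, FP=33+53+20+70+43=219, FN=20+18+16+24+25=103 → 1052/1374 = 0.7656
Lowest is class 'DET' with F1 score = 0.396.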